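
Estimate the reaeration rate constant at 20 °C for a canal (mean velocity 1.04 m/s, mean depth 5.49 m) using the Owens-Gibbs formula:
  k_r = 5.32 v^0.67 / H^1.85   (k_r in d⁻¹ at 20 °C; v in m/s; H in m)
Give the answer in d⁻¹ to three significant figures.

k_r = 5.32 × 1.04^0.67 / 5.49^1.85 = 5.32 × 1.027 / 23.35 = 0.2339 d⁻¹.

k_r ≈ 0.234 d⁻¹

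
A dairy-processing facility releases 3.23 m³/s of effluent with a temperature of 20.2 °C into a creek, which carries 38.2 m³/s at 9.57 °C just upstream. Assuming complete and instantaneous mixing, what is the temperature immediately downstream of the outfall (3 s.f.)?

10.4 °C

Flow-weighted mixing: C = (Q_r C_r + Q_w C_w)/(Q_r + Q_w)
= (38.2×9.57 + 3.23×20.2)/(38.2 + 3.23) = 430.8/41.43 = 10.40 °C.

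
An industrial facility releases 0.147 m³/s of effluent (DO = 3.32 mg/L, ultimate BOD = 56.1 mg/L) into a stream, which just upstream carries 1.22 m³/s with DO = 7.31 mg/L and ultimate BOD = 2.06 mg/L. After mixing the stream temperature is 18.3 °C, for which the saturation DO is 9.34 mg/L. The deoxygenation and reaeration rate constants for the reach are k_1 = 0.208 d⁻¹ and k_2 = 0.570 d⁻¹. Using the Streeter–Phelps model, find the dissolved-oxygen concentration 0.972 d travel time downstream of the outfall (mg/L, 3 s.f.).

Mixed DO = (1.22×7.31 + 0.147×3.32)/(1.22+0.147) = 9.406/1.367 = 6.881 mg/L.
Mixed L₀ = (1.22×2.06 + 0.147×56.1)/(1.367) = 10.76/1.367 = 7.871 mg/L.
Initial deficit D₀ = C_s − DO₀ = 9.34 − 6.881 = 2.459 mg/L.
D(0.972) = [0.208×7.871/(0.570−0.208)](e^(−0.208×0.972) − e^(−0.570×0.972)) + 2.459 e^(−0.570×0.972)
= 4.523 × (0.8170 − 0.5746) + 2.459 × 0.5746 = 2.509 mg/L.
DO = 9.34 − 2.509 = 6.831 mg/L.

DO ≈ 6.83 mg/L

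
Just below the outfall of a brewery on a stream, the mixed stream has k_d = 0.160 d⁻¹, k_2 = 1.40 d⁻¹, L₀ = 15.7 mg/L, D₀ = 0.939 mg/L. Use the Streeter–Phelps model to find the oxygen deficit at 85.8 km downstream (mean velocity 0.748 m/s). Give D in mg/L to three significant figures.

Travel time t = x/v = 85.8 km / (0.748 m/s) = 85800 m / 0.748 m/s = 114700 s = 1.328 d.
k_d L₀/(k_2−k_d) = 0.160×15.7/(1.40−0.160) = 2.512/1.240 = 2.026 mg/L.
e^(−k_d t) = e^(−0.160×1.328) = 0.8086; e^(−k_2 t) = e^(−1.40×1.328) = 0.1559.
D = 2.026 × (0.8086 − 0.1559) + 0.939 × 0.1559 = 1.322 + 0.1464 = 1.469 mg/L.

D ≈ 1.47 mg/L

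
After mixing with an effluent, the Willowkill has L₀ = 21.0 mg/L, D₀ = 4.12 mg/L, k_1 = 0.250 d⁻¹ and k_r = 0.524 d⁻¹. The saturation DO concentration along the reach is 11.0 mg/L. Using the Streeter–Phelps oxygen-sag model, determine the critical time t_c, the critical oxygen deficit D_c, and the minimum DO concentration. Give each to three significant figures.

t_c ≈ 1.82 d; D_c ≈ 6.36 mg/L; min DO ≈ 4.64 mg/L

At the critical point dD/dt = 0, so k_1 L₀ e^(−k_1 t) = k_r D. Substituting D(t) from the Streeter–Phelps equation and solving for t gives
t_c = ln[(k_r/k_1)(1 − D₀(k_r−k_1)/(k_1 L₀))] / (k_r−k_1).
Here k_r−k_1 = 0.2740 d⁻¹ and 1 − D₀(k_r−k_1)/(k_1 L₀) = 1 − 4.12×0.2740/(0.250×21.0) = 0.7850, so
t_c = ln(2.096 × 0.7850) / 0.2740 = 0.4979 / 0.2740 = 1.817 d.
L(t_c) = L₀ e^(−k_1 t_c) = 21.0 × 0.6349 = 13.33 mg/L, and at the critical point k_r D_c = k_1 L, so D_c = (0.250/0.524) × 13.33 = 6.361 mg/L.
Minimum DO = C_s − D_c = 11.0 − 6.361 = 4.639 mg/L.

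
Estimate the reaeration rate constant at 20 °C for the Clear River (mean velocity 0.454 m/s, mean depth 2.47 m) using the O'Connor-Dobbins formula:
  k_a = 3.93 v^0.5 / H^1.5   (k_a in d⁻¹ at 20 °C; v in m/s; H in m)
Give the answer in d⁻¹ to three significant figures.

k_a ≈ 0.682 d⁻¹

k_a = 3.93 × 0.454^0.5 / 2.47^1.5 = 3.93 × 0.6738 / 3.882 = 0.6821 d⁻¹.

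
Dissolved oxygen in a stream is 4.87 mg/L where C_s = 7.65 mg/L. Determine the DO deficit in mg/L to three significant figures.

D = C_s − C = 7.65 − 4.87 = 2.78 mg/L.

D ≈ 2.78 mg/L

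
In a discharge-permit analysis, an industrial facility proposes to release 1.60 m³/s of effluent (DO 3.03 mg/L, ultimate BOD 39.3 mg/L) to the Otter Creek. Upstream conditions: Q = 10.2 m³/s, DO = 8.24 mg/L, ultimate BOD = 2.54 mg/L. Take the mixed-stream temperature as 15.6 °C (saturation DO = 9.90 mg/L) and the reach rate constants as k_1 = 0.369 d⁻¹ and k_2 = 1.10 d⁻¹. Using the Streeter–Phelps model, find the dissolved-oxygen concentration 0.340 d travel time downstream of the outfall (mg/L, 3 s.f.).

Mixed DO = (10.2×8.24 + 1.60×3.03)/(10.2+1.60) = 88.90/11.80 = 7.534 mg/L.
Mixed L₀ = (10.2×2.54 + 1.60×39.3)/(11.80) = 88.79/11.80 = 7.524 mg/L.
Initial deficit D₀ = C_s − DO₀ = 9.90 − 7.534 = 2.366 mg/L.
D(0.340) = [0.369×7.524/(1.10−0.369)](e^(−0.369×0.340) − e^(−1.10×0.340)) + 2.366 e^(−1.10×0.340)
= 3.798 × (0.8821 − 0.6880) + 2.366 × 0.6880 = 2.365 mg/L.
DO = 9.90 − 2.365 = 7.535 mg/L.

DO ≈ 7.53 mg/L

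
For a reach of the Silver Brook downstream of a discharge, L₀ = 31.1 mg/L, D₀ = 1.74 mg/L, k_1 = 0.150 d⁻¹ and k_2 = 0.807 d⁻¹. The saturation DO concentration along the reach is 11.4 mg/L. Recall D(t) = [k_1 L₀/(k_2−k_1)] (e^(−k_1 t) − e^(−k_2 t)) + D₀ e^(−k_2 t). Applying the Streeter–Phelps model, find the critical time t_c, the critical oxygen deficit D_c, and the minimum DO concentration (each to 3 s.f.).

At the critical point dD/dt = 0, so k_1 L₀ e^(−k_1 t) = k_2 D. Substituting D(t) from the Streeter–Phelps equation and solving for t gives
t_c = ln[(k_2/k_1)(1 − D₀(k_2−k_1)/(k_1 L₀))] / (k_2−k_1).
Here k_2−k_1 = 0.6570 d⁻¹ and 1 − D₀(k_2−k_1)/(k_1 L₀) = 1 − 1.74×0.6570/(0.150×31.1) = 0.7549, so
t_c = ln(5.380 × 0.7549) / 0.6570 = 1.402 / 0.6570 = 2.133 d.
D_c = (k_1/k_2) L₀ e^(−k_1 t_c) = (0.150/0.807) × 31.1 × e^(−0.150×2.133) = 0.1859 × 31.1 × 0.7262 = 4.198 mg/L.
Minimum DO = C_s − D_c = 11.4 − 4.198 = 7.202 mg/L.

t_c ≈ 2.13 d; D_c ≈ 4.20 mg/L; min DO ≈ 7.20 mg/L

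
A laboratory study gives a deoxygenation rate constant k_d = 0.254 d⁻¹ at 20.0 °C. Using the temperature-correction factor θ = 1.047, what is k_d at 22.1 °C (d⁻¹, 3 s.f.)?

k_d(T₂) = k_d(T₁) · θ^(T₂−T₁) = 0.254 × 1.047^(22.1−20.0)
= 0.254 × 1.047^2.10 = 0.254 × 1.101 = 0.2797 d⁻¹.

k_d ≈ 0.280 d⁻¹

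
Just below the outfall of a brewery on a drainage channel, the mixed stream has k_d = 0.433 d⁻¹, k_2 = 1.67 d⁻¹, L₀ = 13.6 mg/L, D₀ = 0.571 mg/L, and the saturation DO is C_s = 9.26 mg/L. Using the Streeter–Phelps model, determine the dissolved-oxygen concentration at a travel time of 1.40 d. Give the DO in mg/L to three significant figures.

DO ≈ 7.07 mg/L

k_d L₀/(k_2−k_d) = 0.433×13.6/(1.67−0.433) = 5.889/1.237 = 4.761 mg/L.
e^(−k_d t) = e^(−0.433×1.400) = 0.5454; e^(−k_2 t) = e^(−1.67×1.400) = 0.09652.
D = 4.761 × (0.5454 − 0.09652) + 0.571 × 0.09652 = 2.137 + 0.05511 = 2.192 mg/L.
DO = C_s − D = 9.26 − 2.192 = 7.068 mg/L.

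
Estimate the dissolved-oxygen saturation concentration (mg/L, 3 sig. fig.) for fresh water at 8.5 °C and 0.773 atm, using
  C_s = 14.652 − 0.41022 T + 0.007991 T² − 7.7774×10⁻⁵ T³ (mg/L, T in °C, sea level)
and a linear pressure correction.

At sea level: C_s = 14.652 − 0.41022×8.5 + 0.007991×8.5² − 7.7774×10⁻⁵×8.5³ = 11.69 mg/L.
Pressure correction: C_s' = 11.69 × 0.773 = 9.040 mg/L.

C_s ≈ 9.04 mg/L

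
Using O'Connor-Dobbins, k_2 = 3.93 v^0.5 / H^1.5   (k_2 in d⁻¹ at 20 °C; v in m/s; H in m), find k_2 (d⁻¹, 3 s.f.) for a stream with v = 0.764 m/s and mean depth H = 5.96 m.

k_2 ≈ 0.236 d⁻¹

k_2 = 3.93 × 0.764^0.5 / 5.96^1.5 = 3.93 × 0.8741 / 14.55 = 0.2361 d⁻¹.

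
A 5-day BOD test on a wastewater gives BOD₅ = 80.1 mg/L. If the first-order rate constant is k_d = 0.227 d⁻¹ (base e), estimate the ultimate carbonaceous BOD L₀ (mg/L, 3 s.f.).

BOD₅ = L₀(1 − e^(−5k_d)) ⇒ L₀ = BOD₅ / (1 − e^(−5×0.227))
= 80.1 / (1 − 0.3214) = 80.1 / 0.6786 = 118.0 mg/L.

L₀ ≈ 118 mg/L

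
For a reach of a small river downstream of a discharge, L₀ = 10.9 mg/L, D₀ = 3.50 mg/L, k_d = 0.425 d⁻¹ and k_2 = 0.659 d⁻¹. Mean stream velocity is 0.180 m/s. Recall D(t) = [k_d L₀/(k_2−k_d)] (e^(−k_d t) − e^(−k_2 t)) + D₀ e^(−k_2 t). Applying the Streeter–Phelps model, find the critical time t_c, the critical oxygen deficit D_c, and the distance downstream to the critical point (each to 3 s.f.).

t_c ≈ 1.04 d; D_c ≈ 4.51 mg/L; x_c ≈ 16.2 km

t_c = [1/(k_2−k_d)] ln[(k_2/k_d)(1 − D₀(k_2−k_d)/(k_d L₀))]
= [1/(0.659−0.425)] ln[(0.659/0.425)(1 − 3.50×0.2340/(0.425×10.9))]
= (1/0.2340) ln[1.551 × 0.8232] = 4.274 × ln(1.276) = 4.274 × 0.2441 = 1.043 d.
L(t_c) = L₀ e^(−k_d t_c) = 10.9 × 0.6419 = 6.997 mg/L, and at the critical point k_2 D_c = k_d L, so D_c = (0.425/0.659) × 6.997 = 4.512 mg/L.
x_c = v t_c = 0.180 m/s × 1.043 d × 86400 s/d = 16220 m ≈ 16.2 km.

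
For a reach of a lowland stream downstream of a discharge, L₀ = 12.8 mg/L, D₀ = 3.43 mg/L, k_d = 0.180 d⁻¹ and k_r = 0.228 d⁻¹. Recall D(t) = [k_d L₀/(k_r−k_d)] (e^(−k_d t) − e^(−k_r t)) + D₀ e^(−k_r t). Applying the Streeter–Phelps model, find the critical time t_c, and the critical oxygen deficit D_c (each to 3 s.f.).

With k_r/k_d = 1.267 and 1 − D₀(k_r−k_d)/(k_d L₀) = 0.9285,
t_c = ln(1.267 × 0.9285) / (0.228 − 0.180) = ln(1.176) / 0.04800 = 0.1622/0.04800 = 3.380 d.
L(t_c) = L₀ e^(−k_d t_c) = 12.8 × 0.5442 = 6.966 mg/L, and at the critical point k_r D_c = k_d L, so D_c = (0.180/0.228) × 6.966 = 5.499 mg/L.

t_c ≈ 3.38 d; D_c ≈ 5.50 mg/L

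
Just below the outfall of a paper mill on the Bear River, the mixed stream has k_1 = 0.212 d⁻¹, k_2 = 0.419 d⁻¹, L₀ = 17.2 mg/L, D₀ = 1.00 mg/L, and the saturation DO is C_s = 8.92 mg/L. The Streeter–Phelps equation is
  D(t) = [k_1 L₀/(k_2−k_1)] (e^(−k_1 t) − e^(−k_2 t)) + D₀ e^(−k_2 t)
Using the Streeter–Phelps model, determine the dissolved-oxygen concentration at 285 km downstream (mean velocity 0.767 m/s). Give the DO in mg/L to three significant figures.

Travel time t = x/v = 285 km / (0.767 m/s) = 285000 m / 0.767 m/s = 371600 s = 4.301 d.
k_1 L₀/(k_2−k_1) = 0.212×17.2/(0.419−0.212) = 3.646/0.2070 = 17.62 mg/L.
e^(−k_1 t) = e^(−0.212×4.301) = 0.4018; e^(−k_2 t) = e^(−0.419×4.301) = 0.1650.
D = 17.62 × (0.4018 − 0.1650) + 1.00 × 0.1650 = 4.172 + 0.1650 = 4.337 mg/L.
DO = C_s − D = 8.92 − 4.337 = 4.583 mg/L.

DO ≈ 4.58 mg/L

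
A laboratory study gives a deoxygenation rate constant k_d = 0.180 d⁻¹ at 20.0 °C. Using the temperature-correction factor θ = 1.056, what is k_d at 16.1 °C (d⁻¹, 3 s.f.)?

k_d ≈ 0.146 d⁻¹

k_d(T₂) = k_d(T₁) · θ^(T₂−T₁) = 0.180 × 1.056^(16.1−20.0)
= 0.180 × 1.056^-3.90 = 0.180 × 0.8086 = 0.1455 d⁻¹.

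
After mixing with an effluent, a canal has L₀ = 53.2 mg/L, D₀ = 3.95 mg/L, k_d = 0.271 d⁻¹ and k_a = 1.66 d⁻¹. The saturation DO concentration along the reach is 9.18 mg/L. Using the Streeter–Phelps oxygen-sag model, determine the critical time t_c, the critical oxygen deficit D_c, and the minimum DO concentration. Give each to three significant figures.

At the critical point dD/dt = 0, so k_d L₀ e^(−k_d t) = k_a D. Substituting D(t) from the Streeter–Phelps equation and solving for t gives
t_c = ln[(k_a/k_d)(1 − D₀(k_a−k_d)/(k_d L₀))] / (k_a−k_d).
Here k_a−k_d = 1.389 d⁻¹ and 1 − D₀(k_a−k_d)/(k_d L₀) = 1 − 3.95×1.389/(0.271×53.2) = 0.6194, so
t_c = ln(6.125 × 0.6194) / 1.389 = 1.334 / 1.389 = 0.9601 d.
L(t_c) = L₀ e^(−k_d t_c) = 53.2 × 0.7709 = 41.01 mg/L, and at the critical point k_a D_c = k_d L, so D_c = (0.271/1.66) × 41.01 = 6.695 mg/L.
Minimum DO = C_s − D_c = 9.18 − 6.695 = 2.485 mg/L.

t_c ≈ 0.960 d; D_c ≈ 6.70 mg/L; min DO ≈ 2.48 mg/L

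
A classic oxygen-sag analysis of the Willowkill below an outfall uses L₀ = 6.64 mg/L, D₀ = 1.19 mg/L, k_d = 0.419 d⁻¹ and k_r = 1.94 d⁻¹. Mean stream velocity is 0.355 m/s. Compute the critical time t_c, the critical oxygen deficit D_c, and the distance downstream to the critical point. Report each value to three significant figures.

At the critical point dD/dt = 0, so k_d L₀ e^(−k_d t) = k_r D. Substituting D(t) from the Streeter–Phelps equation and solving for t gives
t_c = ln[(k_r/k_d)(1 − D₀(k_r−k_d)/(k_d L₀))] / (k_r−k_d).
Here k_r−k_d = 1.521 d⁻¹ and 1 − D₀(k_r−k_d)/(k_d L₀) = 1 − 1.19×1.521/(0.419×6.64) = 0.3494, so
t_c = ln(4.630 × 0.3494) / 1.521 = 0.4811 / 1.521 = 0.3163 d.
L(t_c) = L₀ e^(−k_d t_c) = 6.64 × 0.8759 = 5.816 mg/L, and at the critical point k_r D_c = k_d L, so D_c = (0.419/1.94) × 5.816 = 1.256 mg/L.
x_c = v t_c = 0.355 m/s × 0.3163 d × 86400 s/d = 9702 m ≈ 9.70 km.

t_c ≈ 0.316 d; D_c ≈ 1.26 mg/L; x_c ≈ 9.70 km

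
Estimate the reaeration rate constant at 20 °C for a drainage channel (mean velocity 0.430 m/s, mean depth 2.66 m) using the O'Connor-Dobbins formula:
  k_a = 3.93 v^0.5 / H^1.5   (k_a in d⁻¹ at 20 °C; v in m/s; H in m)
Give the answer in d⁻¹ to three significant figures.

k_a = 3.93 × 0.430^0.5 / 2.66^1.5 = 3.93 × 0.6557 / 4.338 = 0.5940 d⁻¹.

k_a ≈ 0.594 d⁻¹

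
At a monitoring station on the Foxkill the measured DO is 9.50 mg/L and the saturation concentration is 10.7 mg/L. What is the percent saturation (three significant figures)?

% saturation = C/C_s × 100 = 9.50/10.7 × 100 = 88.8 %.

88.8 % saturation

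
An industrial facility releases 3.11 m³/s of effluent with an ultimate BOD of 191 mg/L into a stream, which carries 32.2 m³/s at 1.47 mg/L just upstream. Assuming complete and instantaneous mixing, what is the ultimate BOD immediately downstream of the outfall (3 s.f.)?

Flow-weighted mixing: C = (Q_r C_r + Q_w C_w)/(Q_r + Q_w)
= (32.2×1.47 + 3.11×191)/(32.2 + 3.11) = 641.3/35.31 = 18.16 mg/L.

18.2 mg/L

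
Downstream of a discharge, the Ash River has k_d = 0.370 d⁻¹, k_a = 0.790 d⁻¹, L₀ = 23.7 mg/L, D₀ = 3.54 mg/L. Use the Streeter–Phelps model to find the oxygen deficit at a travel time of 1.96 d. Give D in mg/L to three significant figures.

D ≈ 6.42 mg/L

k_d L₀/(k_a−k_d) = 0.370×23.7/(0.790−0.370) = 8.769/0.4200 = 20.88 mg/L.
e^(−k_d t) = e^(−0.370×1.960) = 0.4842; e^(−k_a t) = e^(−0.790×1.960) = 0.2126.
D = 20.88 × (0.4842 − 0.2126) + 3.54 × 0.2126 = 5.671 + 0.7526 = 6.424 mg/L.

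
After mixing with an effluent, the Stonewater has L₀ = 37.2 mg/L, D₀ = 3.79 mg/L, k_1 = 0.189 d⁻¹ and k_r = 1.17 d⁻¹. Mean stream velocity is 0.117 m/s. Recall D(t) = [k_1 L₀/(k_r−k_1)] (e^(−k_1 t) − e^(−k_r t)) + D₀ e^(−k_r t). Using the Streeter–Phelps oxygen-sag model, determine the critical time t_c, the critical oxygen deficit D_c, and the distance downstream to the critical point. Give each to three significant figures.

t_c ≈ 1.09 d; D_c ≈ 4.89 mg/L; x_c ≈ 11.0 km

With k_r/k_1 = 6.190 and 1 − D₀(k_r−k_1)/(k_1 L₀) = 0.4712,
t_c = ln(6.190 × 0.4712) / (1.17 − 0.189) = ln(2.917) / 0.9810 = 1.071/0.9810 = 1.091 d.
D_c = (k_1/k_r) L₀ e^(−k_1 t_c) = (0.189/1.17) × 37.2 × e^(−0.189×1.091) = 0.1615 × 37.2 × 0.8136 = 4.889 mg/L.
x_c = v t_c = 0.117 m/s × 1.091 d × 86400 s/d = 11030 m ≈ 11.0 km.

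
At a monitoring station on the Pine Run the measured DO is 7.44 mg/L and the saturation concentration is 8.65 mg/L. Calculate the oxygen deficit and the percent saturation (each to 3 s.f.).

D = C_s − C = 8.65 − 7.44 = 1.21 mg/L.
% saturation = 7.44/8.65 × 100 = 86.0 %.

D ≈ 1.21 mg/L; 86.0 % saturation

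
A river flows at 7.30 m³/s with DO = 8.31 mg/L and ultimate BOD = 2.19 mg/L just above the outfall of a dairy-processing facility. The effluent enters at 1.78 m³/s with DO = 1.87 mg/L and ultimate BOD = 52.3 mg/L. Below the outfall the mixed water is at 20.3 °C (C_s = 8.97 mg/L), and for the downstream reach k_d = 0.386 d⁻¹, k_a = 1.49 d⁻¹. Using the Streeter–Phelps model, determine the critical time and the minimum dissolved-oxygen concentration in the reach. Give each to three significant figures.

t_c ≈ 0.669 d; minimum DO ≈ 6.57 mg/L

Mixed DO = (7.30×8.31 + 1.78×1.87)/(7.30+1.78) = 63.99/9.080 = 7.048 mg/L.
Mixed L₀ = (7.30×2.19 + 1.78×52.3)/(9.080) = 109.1/9.080 = 12.01 mg/L.
Initial deficit D₀ = C_s − DO₀ = 8.97 − 7.048 = 1.922 mg/L.
t_c = (1/1.104) ln[(1.49/0.386)(1 − 1.922×1.104/(0.386×12.01))] = 0.9058 × ln(2.093) = 0.6692 d.
D_c = (0.386/1.49) × 12.01 × e^(−0.386×0.6692) = 0.2591 × 12.01 × 0.7724 = 2.404 mg/L.
Minimum DO = 8.97 − 2.404 = 6.566 mg/L.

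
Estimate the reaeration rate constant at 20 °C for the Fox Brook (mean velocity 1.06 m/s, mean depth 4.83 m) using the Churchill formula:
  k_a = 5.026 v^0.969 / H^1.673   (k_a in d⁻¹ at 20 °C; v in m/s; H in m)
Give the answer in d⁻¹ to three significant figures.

k_a ≈ 0.382 d⁻¹

k_a = 5.026 × 1.06^0.969 / 4.83^1.673 = 5.026 × 1.058 / 13.94 = 0.3815 d⁻¹.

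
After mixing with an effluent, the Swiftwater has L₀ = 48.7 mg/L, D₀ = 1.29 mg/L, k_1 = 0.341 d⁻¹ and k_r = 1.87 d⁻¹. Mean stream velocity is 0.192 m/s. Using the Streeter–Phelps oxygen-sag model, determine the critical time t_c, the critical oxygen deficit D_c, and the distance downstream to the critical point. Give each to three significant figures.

t_c ≈ 1.03 d; D_c ≈ 6.25 mg/L; x_c ≈ 17.1 km

At the critical point dD/dt = 0, so k_1 L₀ e^(−k_1 t) = k_r D. Substituting D(t) from the Streeter–Phelps equation and solving for t gives
t_c = ln[(k_r/k_1)(1 − D₀(k_r−k_1)/(k_1 L₀))] / (k_r−k_1).
Here k_r−k_1 = 1.529 d⁻¹ and 1 − D₀(k_r−k_1)/(k_1 L₀) = 1 − 1.29×1.529/(0.341×48.7) = 0.8812, so
t_c = ln(5.484 × 0.8812) / 1.529 = 1.575 / 1.529 = 1.030 d.
L(t_c) = L₀ e^(−k_1 t_c) = 48.7 × 0.7037 = 34.27 mg/L, and at the critical point k_r D_c = k_1 L, so D_c = (0.341/1.87) × 34.27 = 6.250 mg/L.
x_c = v t_c = 0.192 m/s × 1.030 d × 86400 s/d = 17090 m ≈ 17.1 km.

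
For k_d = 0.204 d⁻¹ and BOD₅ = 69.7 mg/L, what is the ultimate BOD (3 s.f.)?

L₀ ≈ 109 mg/L

BOD₅ = L₀(1 − e^(−5k_d)) ⇒ L₀ = BOD₅ / (1 − e^(−5×0.204))
= 69.7 / (1 − 0.3606) = 69.7 / 0.6394 = 109.0 mg/L.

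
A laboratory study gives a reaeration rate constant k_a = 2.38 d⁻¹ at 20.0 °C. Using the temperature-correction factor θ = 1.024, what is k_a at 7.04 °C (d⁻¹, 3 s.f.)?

k_a(T₂) = k_a(T₁) · θ^(T₂−T₁) = 2.38 × 1.024^(7.04−20.0)
= 2.38 × 1.024^-13.0 = 2.38 × 0.7354 = 1.750 d⁻¹.

k_a ≈ 1.75 d⁻¹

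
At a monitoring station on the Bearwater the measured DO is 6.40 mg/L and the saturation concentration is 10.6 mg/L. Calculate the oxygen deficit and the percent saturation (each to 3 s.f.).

D = C_s − C = 10.6 − 6.40 = 4.20 mg/L.
% saturation = 6.40/10.6 × 100 = 60.4 %.

D ≈ 4.20 mg/L; 60.4 % saturation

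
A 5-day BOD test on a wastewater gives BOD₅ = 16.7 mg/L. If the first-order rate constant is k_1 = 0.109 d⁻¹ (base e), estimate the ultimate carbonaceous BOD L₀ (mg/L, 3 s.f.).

BOD₅ = L₀(1 − e^(−5k_1)) ⇒ L₀ = BOD₅ / (1 − e^(−5×0.109))
= 16.7 / (1 − 0.5798) = 16.7 / 0.4202 = 39.75 mg/L.

L₀ ≈ 39.7 mg/L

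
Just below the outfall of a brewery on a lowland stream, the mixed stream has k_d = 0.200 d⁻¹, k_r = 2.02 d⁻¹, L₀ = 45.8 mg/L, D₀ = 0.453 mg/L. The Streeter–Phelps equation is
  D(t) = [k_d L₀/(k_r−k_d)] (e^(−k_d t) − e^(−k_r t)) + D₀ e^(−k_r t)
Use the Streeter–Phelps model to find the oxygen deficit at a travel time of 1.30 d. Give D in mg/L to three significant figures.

D ≈ 3.55 mg/L

k_d L₀/(k_r−k_d) = 0.200×45.8/(2.02−0.200) = 9.160/1.820 = 5.033 mg/L.
e^(−k_d t) = e^(−0.200×1.300) = 0.7711; e^(−k_r t) = e^(−2.02×1.300) = 0.07237.
D = 5.033 × (0.7711 − 0.07237) + 0.453 × 0.07237 = 3.516 + 0.03278 = 3.549 mg/L.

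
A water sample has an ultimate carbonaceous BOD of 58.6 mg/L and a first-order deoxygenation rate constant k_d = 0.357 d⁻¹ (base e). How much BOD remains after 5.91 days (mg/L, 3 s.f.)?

L_t = L₀ e^(−k_d t) = 58.6 × e^(−0.357×5.91) = 58.6 × 0.1213 = 7.105 mg/L.

L ≈ 7.11 mg/L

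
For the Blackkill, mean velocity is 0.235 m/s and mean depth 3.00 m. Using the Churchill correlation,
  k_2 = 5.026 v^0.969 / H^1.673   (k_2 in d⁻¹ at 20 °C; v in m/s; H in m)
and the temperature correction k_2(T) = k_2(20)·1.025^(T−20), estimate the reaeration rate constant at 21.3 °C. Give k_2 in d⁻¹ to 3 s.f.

k_2(20) = 5.026 × 0.235^0.969 / 3.00^1.673 = 5.026 × 0.2458 / 6.284 = 0.1966 d⁻¹.
k_2(21.3) = 0.1966 × 1.025^(21.3−20) = 0.1966 × 1.033 = 0.2030 d⁻¹.

k_2 ≈ 0.203 d⁻¹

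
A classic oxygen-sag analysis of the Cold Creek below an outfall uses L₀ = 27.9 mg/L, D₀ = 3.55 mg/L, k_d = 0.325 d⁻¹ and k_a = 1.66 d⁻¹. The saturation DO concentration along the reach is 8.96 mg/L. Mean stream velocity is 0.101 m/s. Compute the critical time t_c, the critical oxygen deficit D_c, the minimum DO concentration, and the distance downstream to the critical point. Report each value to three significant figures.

t_c ≈ 0.668 d; D_c ≈ 4.40 mg/L; min DO ≈ 4.56 mg/L; x_c ≈ 5.83 km

At the critical point dD/dt = 0, so k_d L₀ e^(−k_d t) = k_a D. Substituting D(t) from the Streeter–Phelps equation and solving for t gives
t_c = ln[(k_a/k_d)(1 − D₀(k_a−k_d)/(k_d L₀))] / (k_a−k_d).
Here k_a−k_d = 1.335 d⁻¹ and 1 − D₀(k_a−k_d)/(k_d L₀) = 1 − 3.55×1.335/(0.325×27.9) = 0.4773, so
t_c = ln(5.108 × 0.4773) / 1.335 = 0.8912 / 1.335 = 0.6676 d.
L(t_c) = L₀ e^(−k_d t_c) = 27.9 × 0.8050 = 22.46 mg/L, and at the critical point k_a D_c = k_d L, so D_c = (0.325/1.66) × 22.46 = 4.397 mg/L.
Minimum DO = C_s − D_c = 8.96 − 4.397 = 4.563 mg/L.
x_c = v t_c = 0.101 m/s × 0.6676 d × 86400 s/d = 5826 m ≈ 5.83 km.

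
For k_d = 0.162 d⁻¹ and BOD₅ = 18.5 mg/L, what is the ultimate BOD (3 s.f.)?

BOD₅ = L₀(1 − e^(−5k_d)) ⇒ L₀ = BOD₅ / (1 − e^(−5×0.162))
= 18.5 / (1 − 0.4449) = 18.5 / 0.5551 = 33.32 mg/L.

L₀ ≈ 33.3 mg/L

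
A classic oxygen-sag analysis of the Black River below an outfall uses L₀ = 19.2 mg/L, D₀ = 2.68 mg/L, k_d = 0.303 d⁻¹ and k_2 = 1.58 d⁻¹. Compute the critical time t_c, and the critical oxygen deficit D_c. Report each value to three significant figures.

t_c = [1/(k_2−k_d)] ln[(k_2/k_d)(1 − D₀(k_2−k_d)/(k_d L₀))]
= [1/(1.58−0.303)] ln[(1.58/0.303)(1 − 2.68×1.277/(0.303×19.2))]
= (1/1.277) ln[5.215 × 0.4117] = 0.7831 × ln(2.147) = 0.7831 × 0.7640 = 0.5983 d.
D_c = (k_d/k_2) L₀ e^(−k_d t_c) = (0.303/1.58) × 19.2 × e^(−0.303×0.5983) = 0.1918 × 19.2 × 0.8342 = 3.072 mg/L.

t_c ≈ 0.598 d; D_c ≈ 3.07 mg/L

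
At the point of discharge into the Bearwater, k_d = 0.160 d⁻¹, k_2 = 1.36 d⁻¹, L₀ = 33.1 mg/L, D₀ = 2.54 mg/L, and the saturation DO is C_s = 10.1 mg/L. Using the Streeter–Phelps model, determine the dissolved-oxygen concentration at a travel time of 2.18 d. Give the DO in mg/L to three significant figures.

k_d L₀/(k_2−k_d) = 0.160×33.1/(1.36−0.160) = 5.296/1.200 = 4.413 mg/L.
e^(−k_d t) = e^(−0.160×2.180) = 0.7055; e^(−k_2 t) = e^(−1.36×2.180) = 0.05157.
D = 4.413 × (0.7055 − 0.05157) + 2.54 × 0.05157 = 2.886 + 0.1310 = 3.017 mg/L.
DO = C_s − D = 10.1 − 3.017 = 7.083 mg/L.

DO ≈ 7.08 mg/L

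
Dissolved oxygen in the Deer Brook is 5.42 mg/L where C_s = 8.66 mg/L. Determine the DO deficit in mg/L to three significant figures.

D ≈ 3.24 mg/L

D = C_s − C = 8.66 − 5.42 = 3.24 mg/L.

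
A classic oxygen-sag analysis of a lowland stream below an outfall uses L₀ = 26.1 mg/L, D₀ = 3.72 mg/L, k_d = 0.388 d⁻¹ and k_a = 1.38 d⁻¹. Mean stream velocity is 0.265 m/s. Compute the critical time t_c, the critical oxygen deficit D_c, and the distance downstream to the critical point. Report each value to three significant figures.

t_c ≈ 0.822 d; D_c ≈ 5.33 mg/L; x_c ≈ 18.8 km

At the critical point dD/dt = 0, so k_d L₀ e^(−k_d t) = k_a D. Substituting D(t) from the Streeter–Phelps equation and solving for t gives
t_c = ln[(k_a/k_d)(1 − D₀(k_a−k_d)/(k_d L₀))] / (k_a−k_d).
Here k_a−k_d = 0.9920 d⁻¹ and 1 − D₀(k_a−k_d)/(k_d L₀) = 1 − 3.72×0.9920/(0.388×26.1) = 0.6356, so
t_c = ln(3.557 × 0.6356) / 0.9920 = 0.8156 / 0.9920 = 0.8222 d.
D_c = (k_d/k_a) L₀ e^(−k_d t_c) = (0.388/1.38) × 26.1 × e^(−0.388×0.8222) = 0.2812 × 26.1 × 0.7269 = 5.334 mg/L.
x_c = v t_c = 0.265 m/s × 0.8222 d × 86400 s/d = 18830 m ≈ 18.8 km.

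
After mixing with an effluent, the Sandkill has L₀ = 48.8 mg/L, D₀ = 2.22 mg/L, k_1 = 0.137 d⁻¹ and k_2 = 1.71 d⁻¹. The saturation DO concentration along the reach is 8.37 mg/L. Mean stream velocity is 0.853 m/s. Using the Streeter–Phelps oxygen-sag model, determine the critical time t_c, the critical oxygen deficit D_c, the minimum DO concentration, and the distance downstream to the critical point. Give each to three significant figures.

t_c ≈ 1.14 d; D_c ≈ 3.35 mg/L; min DO ≈ 5.02 mg/L; x_c ≈ 83.7 km

t_c = [1/(k_2−k_1)] ln[(k_2/k_1)(1 − D₀(k_2−k_1)/(k_1 L₀))]
= [1/(1.71−0.137)] ln[(1.71/0.137)(1 − 2.22×1.573/(0.137×48.8))]
= (1/1.573) ln[12.48 × 0.4777] = 0.6357 × ln(5.962) = 0.6357 × 1.785 = 1.135 d.
D_c = (k_1/k_2) L₀ e^(−k_1 t_c) = (0.137/1.71) × 48.8 × e^(−0.137×1.135) = 0.08012 × 48.8 × 0.8560 = 3.347 mg/L.
Minimum DO = C_s − D_c = 8.37 − 3.347 = 5.023 mg/L.
x_c = v t_c = 0.853 m/s × 1.135 d × 86400 s/d = 83650 m ≈ 83.7 km.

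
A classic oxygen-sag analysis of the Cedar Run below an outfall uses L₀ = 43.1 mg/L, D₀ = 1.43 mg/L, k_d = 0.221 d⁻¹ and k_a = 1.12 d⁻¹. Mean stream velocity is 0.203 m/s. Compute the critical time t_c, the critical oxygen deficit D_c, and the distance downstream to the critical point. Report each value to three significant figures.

t_c ≈ 1.64 d; D_c ≈ 5.91 mg/L; x_c ≈ 28.8 km

At the critical point dD/dt = 0, so k_d L₀ e^(−k_d t) = k_a D. Substituting D(t) from the Streeter–Phelps equation and solving for t gives
t_c = ln[(k_a/k_d)(1 − D₀(k_a−k_d)/(k_d L₀))] / (k_a−k_d).
Here k_a−k_d = 0.8990 d⁻¹ and 1 − D₀(k_a−k_d)/(k_d L₀) = 1 − 1.43×0.8990/(0.221×43.1) = 0.8650, so
t_c = ln(5.068 × 0.8650) / 0.8990 = 1.478 / 0.8990 = 1.644 d.
D_c = (k_d/k_a) L₀ e^(−k_d t_c) = (0.221/1.12) × 43.1 × e^(−0.221×1.644) = 0.1973 × 43.1 × 0.6954 = 5.914 mg/L.
x_c = v t_c = 0.203 m/s × 1.644 d × 86400 s/d = 28830 m ≈ 28.8 km.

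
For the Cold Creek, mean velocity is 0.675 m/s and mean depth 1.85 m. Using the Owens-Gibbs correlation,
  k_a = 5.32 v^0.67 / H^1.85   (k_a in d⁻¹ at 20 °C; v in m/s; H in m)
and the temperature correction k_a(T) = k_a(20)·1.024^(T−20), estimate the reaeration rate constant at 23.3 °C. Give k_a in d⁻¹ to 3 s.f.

k_a ≈ 1.42 d⁻¹

k_a(20) = 5.32 × 0.675^0.67 / 1.85^1.85 = 5.32 × 0.7685 / 3.121 = 1.310 d⁻¹.
k_a(23.3) = 1.310 × 1.024^(23.3−20) = 1.310 × 1.081 = 1.417 d⁻¹.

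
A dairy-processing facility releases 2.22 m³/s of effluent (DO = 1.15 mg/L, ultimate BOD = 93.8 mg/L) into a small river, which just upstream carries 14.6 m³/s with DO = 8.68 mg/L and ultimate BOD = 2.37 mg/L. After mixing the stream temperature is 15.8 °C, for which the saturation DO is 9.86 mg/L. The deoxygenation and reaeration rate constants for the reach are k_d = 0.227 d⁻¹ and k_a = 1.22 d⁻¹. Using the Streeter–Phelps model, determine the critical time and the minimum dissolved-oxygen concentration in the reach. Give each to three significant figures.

t_c ≈ 0.611 d; minimum DO ≈ 7.52 mg/L

Mixed DO = (14.6×8.68 + 2.22×1.15)/(14.6+2.22) = 129.3/16.82 = 7.686 mg/L.
Mixed L₀ = (14.6×2.37 + 2.22×93.8)/(16.82) = 242.8/16.82 = 14.44 mg/L.
Initial deficit D₀ = C_s − DO₀ = 9.86 − 7.686 = 2.174 mg/L.
t_c = (1/0.9930) ln[(1.22/0.227)(1 − 2.174×0.9930/(0.227×14.44))] = 1.007 × ln(1.835) = 0.6111 d.
D_c = (0.227/1.22) × 14.44 × e^(−0.227×0.6111) = 0.1861 × 14.44 × 0.8705 = 2.338 mg/L.
Minimum DO = 9.86 − 2.338 = 7.522 mg/L.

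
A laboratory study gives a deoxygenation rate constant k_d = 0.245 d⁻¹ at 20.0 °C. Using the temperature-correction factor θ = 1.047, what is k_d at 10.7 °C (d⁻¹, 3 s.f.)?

k_d ≈ 0.160 d⁻¹

k_d(T₂) = k_d(T₁) · θ^(T₂−T₁) = 0.245 × 1.047^(10.7−20.0)
= 0.245 × 1.047^-9.30 = 0.245 × 0.6524 = 0.1598 d⁻¹.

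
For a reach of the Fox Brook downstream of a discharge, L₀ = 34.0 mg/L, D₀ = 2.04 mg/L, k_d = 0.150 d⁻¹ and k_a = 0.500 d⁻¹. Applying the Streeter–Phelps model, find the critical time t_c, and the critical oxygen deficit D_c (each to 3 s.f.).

t_c = [1/(k_a−k_d)] ln[(k_a/k_d)(1 − D₀(k_a−k_d)/(k_d L₀))]
= [1/(0.500−0.150)] ln[(0.500/0.150)(1 − 2.04×0.3500/(0.150×34.0))]
= (1/0.3500) ln[3.333 × 0.8600] = 2.857 × ln(2.867) = 2.857 × 1.053 = 3.009 d.
L(t_c) = L₀ e^(−k_d t_c) = 34.0 × 0.6368 = 21.65 mg/L, and at the critical point k_a D_c = k_d L, so D_c = (0.150/0.500) × 21.65 = 6.495 mg/L.

t_c ≈ 3.01 d; D_c ≈ 6.50 mg/L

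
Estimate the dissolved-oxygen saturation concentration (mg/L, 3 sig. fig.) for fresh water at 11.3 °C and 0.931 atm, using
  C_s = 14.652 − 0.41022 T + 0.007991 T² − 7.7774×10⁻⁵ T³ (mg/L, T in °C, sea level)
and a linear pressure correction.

C_s ≈ 10.2 mg/L

At sea level: C_s = 14.652 − 0.41022×11.3 + 0.007991×11.3² − 7.7774×10⁻⁵×11.3³ = 10.92 mg/L.
Pressure correction: C_s' = 10.92 × 0.931 = 10.17 mg/L.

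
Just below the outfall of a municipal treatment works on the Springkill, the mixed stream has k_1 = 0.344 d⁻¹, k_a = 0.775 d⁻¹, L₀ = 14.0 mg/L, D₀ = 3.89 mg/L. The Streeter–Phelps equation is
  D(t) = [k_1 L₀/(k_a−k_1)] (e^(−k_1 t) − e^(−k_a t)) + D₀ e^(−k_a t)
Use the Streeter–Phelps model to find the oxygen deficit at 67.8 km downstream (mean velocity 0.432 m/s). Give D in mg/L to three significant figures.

D ≈ 4.20 mg/L

Travel time t = x/v = 67.8 km / (0.432 m/s) = 67800 m / 0.432 m/s = 156900 s = 1.816 d.
k_1 L₀/(k_a−k_1) = 0.344×14.0/(0.775−0.344) = 4.816/0.4310 = 11.17 mg/L.
e^(−k_1 t) = e^(−0.344×1.816) = 0.5353; e^(−k_a t) = e^(−0.775×1.816) = 0.2447.
D = 11.17 × (0.5353 − 0.2447) + 3.89 × 0.2447 = 3.248 + 0.9518 = 4.199 mg/L.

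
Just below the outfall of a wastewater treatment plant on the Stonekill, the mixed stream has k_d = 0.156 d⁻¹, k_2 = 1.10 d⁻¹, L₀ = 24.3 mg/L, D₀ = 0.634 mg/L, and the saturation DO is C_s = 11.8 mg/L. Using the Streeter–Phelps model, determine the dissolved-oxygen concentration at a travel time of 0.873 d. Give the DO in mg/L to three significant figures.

k_d L₀/(k_2−k_d) = 0.156×24.3/(1.10−0.156) = 3.791/0.9440 = 4.016 mg/L.
e^(−k_d t) = e^(−0.156×0.8730) = 0.8727; e^(−k_2 t) = e^(−1.10×0.8730) = 0.3828.
D = 4.016 × (0.8727 − 0.3828) + 0.634 × 0.3828 = 1.967 + 0.2427 = 2.210 mg/L.
DO = C_s − D = 11.8 − 2.210 = 9.590 mg/L.

DO ≈ 9.59 mg/L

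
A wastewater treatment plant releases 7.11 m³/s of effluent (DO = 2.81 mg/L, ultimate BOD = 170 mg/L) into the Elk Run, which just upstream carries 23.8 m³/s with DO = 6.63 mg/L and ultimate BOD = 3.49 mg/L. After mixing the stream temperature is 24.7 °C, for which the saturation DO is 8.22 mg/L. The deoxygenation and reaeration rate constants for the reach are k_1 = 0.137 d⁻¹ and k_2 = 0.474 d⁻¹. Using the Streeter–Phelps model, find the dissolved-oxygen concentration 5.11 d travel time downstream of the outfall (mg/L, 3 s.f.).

Mixed DO = (23.8×6.63 + 7.11×2.81)/(23.8+7.11) = 177.8/30.91 = 5.751 mg/L.
Mixed L₀ = (23.8×3.49 + 7.11×170)/(30.91) = 1292/30.91 = 41.79 mg/L.
Initial deficit D₀ = C_s − DO₀ = 8.22 − 5.751 = 2.469 mg/L.
D(5.11) = [0.137×41.79/(0.474−0.137)](e^(−0.137×5.11) − e^(−0.474×5.11)) + 2.469 e^(−0.474×5.11)
= 16.99 × (0.4966 − 0.08873) + 2.469 × 0.08873 = 7.148 mg/L.
DO = 8.22 − 7.148 = 1.072 mg/L.

DO ≈ 1.07 mg/L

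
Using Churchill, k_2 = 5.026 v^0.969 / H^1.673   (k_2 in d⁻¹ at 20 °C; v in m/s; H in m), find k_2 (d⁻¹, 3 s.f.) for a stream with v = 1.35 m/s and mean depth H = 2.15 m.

k_2 = 5.026 × 1.35^0.969 / 2.15^1.673 = 5.026 × 1.337 / 3.599 = 1.868 d⁻¹.

k_2 ≈ 1.87 d⁻¹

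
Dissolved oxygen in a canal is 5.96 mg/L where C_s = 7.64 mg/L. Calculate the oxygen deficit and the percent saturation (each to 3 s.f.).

D = C_s − C = 7.64 − 5.96 = 1.68 mg/L.
% saturation = 5.96/7.64 × 100 = 78.0 %.

D ≈ 1.68 mg/L; 78.0 % saturation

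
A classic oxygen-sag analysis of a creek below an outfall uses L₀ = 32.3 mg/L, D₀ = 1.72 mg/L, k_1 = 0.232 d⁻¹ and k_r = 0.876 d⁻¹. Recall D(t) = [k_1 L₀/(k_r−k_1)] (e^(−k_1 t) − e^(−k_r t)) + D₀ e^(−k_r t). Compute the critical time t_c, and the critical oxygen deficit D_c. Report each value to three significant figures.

t_c ≈ 1.81 d; D_c ≈ 5.61 mg/L

At the critical point dD/dt = 0, so k_1 L₀ e^(−k_1 t) = k_r D. Substituting D(t) from the Streeter–Phelps equation and solving for t gives
t_c = ln[(k_r/k_1)(1 − D₀(k_r−k_1)/(k_1 L₀))] / (k_r−k_1).
Here k_r−k_1 = 0.6440 d⁻¹ and 1 − D₀(k_r−k_1)/(k_1 L₀) = 1 − 1.72×0.6440/(0.232×32.3) = 0.8522, so
t_c = ln(3.776 × 0.8522) / 0.6440 = 1.169 / 0.6440 = 1.815 d.
L(t_c) = L₀ e^(−k_1 t_c) = 32.3 × 0.6564 = 21.20 mg/L, and at the critical point k_r D_c = k_1 L, so D_c = (0.232/0.876) × 21.20 = 5.615 mg/L.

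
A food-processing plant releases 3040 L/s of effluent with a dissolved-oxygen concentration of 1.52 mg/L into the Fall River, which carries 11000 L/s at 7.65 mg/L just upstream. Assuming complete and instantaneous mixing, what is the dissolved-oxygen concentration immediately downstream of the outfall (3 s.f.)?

Flow-weighted mixing: C = (Q_r C_r + Q_w C_w)/(Q_r + Q_w)
= (11000×7.65 + 3040×1.52)/(11000 + 3040) = 88770/14040 = 6.323 mg/L.

6.32 mg/L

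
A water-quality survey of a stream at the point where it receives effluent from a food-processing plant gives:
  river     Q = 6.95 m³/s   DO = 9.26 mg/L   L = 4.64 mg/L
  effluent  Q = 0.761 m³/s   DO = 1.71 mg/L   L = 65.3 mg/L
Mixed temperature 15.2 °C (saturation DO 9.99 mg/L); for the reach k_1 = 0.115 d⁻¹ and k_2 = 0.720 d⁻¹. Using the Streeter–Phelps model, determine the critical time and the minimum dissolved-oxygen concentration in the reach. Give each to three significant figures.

Mixed DO = (6.95×9.26 + 0.761×1.71)/(6.95+0.761) = 65.66/7.711 = 8.515 mg/L.
Mixed L₀ = (6.95×4.64 + 0.761×65.3)/(7.711) = 81.94/7.711 = 10.63 mg/L.
Initial deficit D₀ = C_s − DO₀ = 9.99 − 8.515 = 1.475 mg/L.
t_c = (1/0.6050) ln[(0.720/0.115)(1 − 1.475×0.6050/(0.115×10.63))] = 1.653 × ln(1.689) = 0.8660 d.
D_c = (0.115/0.720) × 10.63 × e^(−0.115×0.8660) = 0.1597 × 10.63 × 0.9052 = 1.536 mg/L.
Minimum DO = 9.99 − 1.536 = 8.454 mg/L.

t_c ≈ 0.866 d; minimum DO ≈ 8.45 mg/L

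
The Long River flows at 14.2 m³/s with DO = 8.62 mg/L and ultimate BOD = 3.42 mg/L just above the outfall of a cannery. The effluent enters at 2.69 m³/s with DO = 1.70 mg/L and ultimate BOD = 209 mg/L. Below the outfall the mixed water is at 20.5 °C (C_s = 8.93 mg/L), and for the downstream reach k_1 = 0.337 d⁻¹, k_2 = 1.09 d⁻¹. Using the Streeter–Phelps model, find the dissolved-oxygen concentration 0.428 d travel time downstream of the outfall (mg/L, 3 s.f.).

Mixed DO = (14.2×8.62 + 2.69×1.70)/(14.2+2.69) = 127.0/16.89 = 7.518 mg/L.
Mixed L₀ = (14.2×3.42 + 2.69×209)/(16.89) = 610.8/16.89 = 36.16 mg/L.
Initial deficit D₀ = C_s − DO₀ = 8.93 − 7.518 = 1.412 mg/L.
D(0.428) = [0.337×36.16/(1.09−0.337)](e^(−0.337×0.428) − e^(−1.09×0.428)) + 1.412 e^(−1.09×0.428)
= 16.18 × (0.8657 − 0.6272) + 1.412 × 0.6272 = 4.746 mg/L.
DO = 8.93 − 4.746 = 4.184 mg/L.

DO ≈ 4.18 mg/L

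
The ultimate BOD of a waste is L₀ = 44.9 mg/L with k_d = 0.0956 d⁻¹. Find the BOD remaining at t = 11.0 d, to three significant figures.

L ≈ 15.7 mg/L

L_t = L₀ e^(−k_d t) = 44.9 × e^(−0.0956×11.0) = 44.9 × 0.3494 = 15.69 mg/L.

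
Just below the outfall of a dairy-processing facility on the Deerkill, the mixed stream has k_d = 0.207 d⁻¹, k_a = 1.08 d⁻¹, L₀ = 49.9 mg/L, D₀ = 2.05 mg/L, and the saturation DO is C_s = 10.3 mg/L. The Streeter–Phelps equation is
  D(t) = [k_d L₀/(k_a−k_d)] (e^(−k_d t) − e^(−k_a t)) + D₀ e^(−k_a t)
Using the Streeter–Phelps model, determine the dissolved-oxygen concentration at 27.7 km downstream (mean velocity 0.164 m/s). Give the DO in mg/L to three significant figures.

Travel time t = x/v = 27.7 km / (0.164 m/s) = 27700 m / 0.164 m/s = 168900 s = 1.955 d.
k_d L₀/(k_a−k_d) = 0.207×49.9/(1.08−0.207) = 10.33/0.8730 = 11.83 mg/L.
e^(−k_d t) = e^(−0.207×1.955) = 0.6672; e^(−k_a t) = e^(−1.08×1.955) = 0.1211.
D = 11.83 × (0.6672 − 0.1211) + 2.05 × 0.1211 = 6.462 + 0.2482 = 6.710 mg/L.
DO = C_s − D = 10.3 − 6.710 = 3.590 mg/L.

DO ≈ 3.59 mg/L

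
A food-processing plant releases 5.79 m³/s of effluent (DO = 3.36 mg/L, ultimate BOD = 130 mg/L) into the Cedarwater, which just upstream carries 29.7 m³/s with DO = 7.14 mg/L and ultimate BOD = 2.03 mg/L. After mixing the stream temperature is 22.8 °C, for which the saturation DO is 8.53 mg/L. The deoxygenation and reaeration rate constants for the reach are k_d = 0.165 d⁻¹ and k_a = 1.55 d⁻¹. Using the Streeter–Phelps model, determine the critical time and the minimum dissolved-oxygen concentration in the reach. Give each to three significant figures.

Mixed DO = (29.7×7.14 + 5.79×3.36)/(29.7+5.79) = 231.5/35.49 = 6.523 mg/L.
Mixed L₀ = (29.7×2.03 + 5.79×130)/(35.49) = 813.0/35.49 = 22.91 mg/L.
Initial deficit D₀ = C_s − DO₀ = 8.53 − 6.523 = 2.007 mg/L.
t_c = (1/1.385) ln[(1.55/0.165)(1 − 2.007×1.385/(0.165×22.91))] = 0.7220 × ln(2.487) = 0.6577 d.
D_c = (0.165/1.55) × 22.91 × e^(−0.165×0.6577) = 0.1065 × 22.91 × 0.8972 = 2.188 mg/L.
Minimum DO = 8.53 − 2.188 = 6.342 mg/L.

t_c ≈ 0.658 d; minimum DO ≈ 6.34 mg/L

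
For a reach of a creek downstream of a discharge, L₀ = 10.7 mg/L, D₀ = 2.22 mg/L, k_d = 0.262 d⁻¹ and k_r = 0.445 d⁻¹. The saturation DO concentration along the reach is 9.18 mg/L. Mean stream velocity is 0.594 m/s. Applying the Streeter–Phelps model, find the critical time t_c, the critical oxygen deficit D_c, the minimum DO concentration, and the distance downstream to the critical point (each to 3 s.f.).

With k_r/k_d = 1.698 and 1 − D₀(k_r−k_d)/(k_d L₀) = 0.8551,
t_c = ln(1.698 × 0.8551) / (0.445 − 0.262) = ln(1.452) / 0.1830 = 0.3732/0.1830 = 2.039 d.
D_c = (k_d/k_r) L₀ e^(−k_d t_c) = (0.262/0.445) × 10.7 × e^(−0.262×2.039) = 0.5888 × 10.7 × 0.5861 = 3.692 mg/L.
Minimum DO = C_s − D_c = 9.18 − 3.692 = 5.488 mg/L.
x_c = v t_c = 0.594 m/s × 2.039 d × 86400 s/d = 104700 m ≈ 105 km.

t_c ≈ 2.04 d; D_c ≈ 3.69 mg/L; min DO ≈ 5.49 mg/L; x_c ≈ 105 km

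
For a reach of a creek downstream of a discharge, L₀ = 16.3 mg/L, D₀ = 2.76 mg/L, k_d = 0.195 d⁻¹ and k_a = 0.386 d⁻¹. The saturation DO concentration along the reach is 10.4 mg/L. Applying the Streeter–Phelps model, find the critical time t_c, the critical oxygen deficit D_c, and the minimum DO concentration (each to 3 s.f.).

t_c ≈ 2.63 d; D_c ≈ 4.93 mg/L; min DO ≈ 5.47 mg/L

With k_a/k_d = 1.979 and 1 − D₀(k_a−k_d)/(k_d L₀) = 0.8341,
t_c = ln(1.979 × 0.8341) / (0.386 − 0.195) = ln(1.651) / 0.1910 = 0.5015/0.1910 = 2.626 d.
D_c = (k_d/k_a) L₀ e^(−k_d t_c) = (0.195/0.386) × 16.3 × e^(−0.195×2.626) = 0.5052 × 16.3 × 0.5993 = 4.935 mg/L.
Minimum DO = C_s − D_c = 10.4 − 4.935 = 5.465 mg/L.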